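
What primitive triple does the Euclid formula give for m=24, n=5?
(551, 240, 601)

Euclid's formula: a = m² - n², b = 2mn, c = m² + n²
m = 24, n = 5
a = 24² - 5² = 576 - 25 = 551
b = 2 × 24 × 5 = 240
c = 24² + 5² = 576 + 25 = 601
Verification: 551² + 240² = 303601 + 57600 = 361201 = 601² ✓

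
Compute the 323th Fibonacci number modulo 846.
143

Matrix identity: Q^n = [[F_(n+1), F_n], [F_n, F_(n-1)]] with Q = [[1,1],[1,0]].
n = 323 = 101000011₂. Square-and-multiply, entries mod 846:
Q^1 = [[1,1],[1,0]]
Q^2 = (Q^1)² = [[2,1],[1,1]]
Q^5 = (Q^2)²·Q = [[8,5],[5,3]]
Q^10 = (Q^5)² = [[89,55],[55,34]]
Q^20 = (Q^10)² = [[794,843],[843,797]]
Q^40 = (Q^20)² = [[175,303],[303,718]]
Q^80 = (Q^40)² = [[610,705],[705,751]]
Q^161 = (Q^80)²·Q = [[424,283],[283,141]]
Q^323 = (Q^161)²·Q = [[144,143],[143,1]]
F_323 mod 846 = Q^323[0][1] = 143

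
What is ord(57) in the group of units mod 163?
81

163 is prime, so ord(57) divides φ(163) = 162.
Divisors of 162: 1, 2, 3, 6, 9, 18, 27, 54, 81, 162.
Repeated squaring: 57^1 ≡ 57, 57^2 ≡ 152, 57^4 ≡ 121, 57^8 ≡ 134, 57^16 ≡ 26, 57^32 ≡ 24, 57^64 ≡ 87, 57^128 ≡ 71 (mod 163).
Test 57^d mod 163 for each divisor d in increasing order:
57^1 ≡ 57
57^2 ≡ 152
57^3 = 57^2·57^1 ≡ 25
57^6 = 57^4·57^2 ≡ 136
57^9 = 57^8·57^1 ≡ 140
57^18 = 57^16·57^2 ≡ 40
57^27 = 57^16·57^8·57^2·57^1 ≡ 58
57^54 = 57^32·57^16·57^4·57^2 ≡ 104
57^81 = 57^64·57^16·57^1 ≡ 1  ← first divisor giving 1
The order is 81.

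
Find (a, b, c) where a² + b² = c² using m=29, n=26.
(165, 1508, 1517)

Euclid's formula: a = m² - n², b = 2mn, c = m² + n²
m = 29, n = 26
a = 29² - 26² = 841 - 676 = 165
b = 2 × 29 × 26 = 1508
c = 29² + 26² = 841 + 676 = 1517
Verification: 165² + 1508² = 27225 + 2274064 = 2301289 = 1517² ✓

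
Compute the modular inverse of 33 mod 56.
17

gcd(33, 56) = 1, so the inverse exists.
Extended Euclidean algorithm on (56, 33):
56 = 1 × 33 + 23  ⟹  23 = (1)·56 + (-1)·33
33 = 1 × 23 + 10  ⟹  10 = (-1)·56 + (2)·33
23 = 2 × 10 + 3  ⟹  3 = (3)·56 + (-5)·33
10 = 3 × 3 + 1  ⟹  1 = (-10)·56 + (17)·33
So (17)·33 ≡ 1 (mod 56), i.e. 33^(-1) ≡ 17 (mod 56).
Check: 33 × 17 = 561 ≡ 1 (mod 56)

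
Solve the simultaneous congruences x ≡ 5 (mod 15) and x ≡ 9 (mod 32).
425

Using Chinese Remainder Theorem:
M = 15 × 32 = 480
M1 = 32, M2 = 15
y1 = 32^(-1) mod 15 = 8
y2 = 15^(-1) mod 32 = 15
x = (5×32×8 + 9×15×15) mod 480 = 425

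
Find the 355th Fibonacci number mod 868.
625

Matrix identity: Q^n = [[F_(n+1), F_n], [F_n, F_(n-1)]] with Q = [[1,1],[1,0]].
n = 355 = 101100011₂. Square-and-multiply, entries mod 868:
Q^1 = [[1,1],[1,0]]
Q^2 = (Q^1)² = [[2,1],[1,1]]
Q^5 = (Q^2)²·Q = [[8,5],[5,3]]
Q^11 = (Q^5)²·Q = [[144,89],[89,55]]
Q^22 = (Q^11)² = [[13,351],[351,530]]
Q^44 = (Q^22)² = [[114,501],[501,481]]
Q^88 = (Q^44)² = [[125,371],[371,622]]
Q^177 = (Q^88)²·Q = [[743,498],[498,245]]
Q^355 = (Q^177)²·Q = [[493,625],[625,736]]
F_355 mod 868 = Q^355[0][1] = 625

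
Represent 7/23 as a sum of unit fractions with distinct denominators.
1/4 + 1/19 + 1/583 + 1/1019084

Greedy algorithm:
7/23: ceiling(23/7) = 4, use 1/4
5/92: ceiling(92/5) = 19, use 1/19
3/1748: ceiling(1748/3) = 583, use 1/583
1/1019084: ceiling(1019084/1) = 1019084, use 1/1019084
Result: 7/23 = 1/4 + 1/19 + 1/583 + 1/1019084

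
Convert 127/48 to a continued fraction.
[2; 1, 1, 1, 4, 1, 2]

Euclidean algorithm steps:
127 = 2 × 48 + 31
48 = 1 × 31 + 17
31 = 1 × 17 + 14
17 = 1 × 14 + 3
14 = 4 × 3 + 2
3 = 1 × 2 + 1
2 = 2 × 1 + 0
Continued fraction: [2; 1, 1, 1, 4, 1, 2]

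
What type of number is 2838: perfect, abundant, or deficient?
abundant

Proper divisors of 2838: sum = 1 + 2 + 3 + 6 + 11 + 22 + 33 + 43 + 66 + 86 + 129 + 258 + 473 + 946 + 1419 = 3498
Since 3498 > 2838, 2838 is abundant.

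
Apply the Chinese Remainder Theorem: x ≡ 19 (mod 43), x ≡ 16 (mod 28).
492

Using Chinese Remainder Theorem:
M = 43 × 28 = 1204
M1 = 28, M2 = 43
y1 = 28^(-1) mod 43 = 20
y2 = 43^(-1) mod 28 = 15
x = (19×28×20 + 16×43×15) mod 1204 = 492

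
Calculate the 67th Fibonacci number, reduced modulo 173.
56

Matrix identity: Q^n = [[F_(n+1), F_n], [F_n, F_(n-1)]] with Q = [[1,1],[1,0]].
n = 67 = 1000011₂. Square-and-multiply, entries mod 173:
Q^1 = [[1,1],[1,0]]
Q^2 = (Q^1)² = [[2,1],[1,1]]
Q^4 = (Q^2)² = [[5,3],[3,2]]
Q^8 = (Q^4)² = [[34,21],[21,13]]
Q^16 = (Q^8)² = [[40,122],[122,91]]
Q^33 = (Q^16)²·Q = [[115,49],[49,66]]
Q^67 = (Q^33)²·Q = [[102,56],[56,46]]
F_67 mod 173 = Q^67[0][1] = 56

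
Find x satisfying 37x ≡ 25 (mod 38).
x ≡ 13 (mod 38)

gcd(37, 38) = 1, which divides 25, so solutions exist.
Find 37^(-1) mod 38 by the extended Euclidean algorithm:
38 = 1 × 37 + 1  ⟹  1 = (1)·38 + (-1)·37
So (-1)·37 ≡ 1 (mod 38), i.e. 37^(-1) ≡ -1 ≡ 37 (mod 38).
x ≡ 37 × 25 = 925 ≡ 13 (mod 38).
Check: 37 × 13 = 481 ≡ 25 (mod 38).
Unique solution: x ≡ 13 (mod 38)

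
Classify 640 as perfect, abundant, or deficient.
abundant

Proper divisors of 640: sum = 1 + 2 + 4 + 5 + 8 + 10 + 16 + 20 + 32 + 40 + 64 + 80 + 128 + 160 + 320 = 890
Since 890 > 640, 640 is abundant.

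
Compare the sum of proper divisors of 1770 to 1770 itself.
abundant

Proper divisors of 1770: sum = 1 + 2 + 3 + 5 + 6 + 10 + 15 + 30 + 59 + 118 + 177 + 295 + 354 + 590 + 885 = 2550
Since 2550 > 1770, 1770 is abundant.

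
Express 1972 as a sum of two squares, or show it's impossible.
6² + 44² (a=6, b=44)

Factorization: 1972 = 2^2 × 17 × 29
By Fermat: n is sum of two squares iff every prime p ≡ 3 (mod 4) appears to even power.
All primes ≡ 3 (mod 4) appear to even power.
Search a = 0, 1, 2, … for 1972 - a² a perfect square: first hit at a = 6: 1972 - 36 = 1936 = 44².
1972 = 6² + 44² = 36 + 1936 ✓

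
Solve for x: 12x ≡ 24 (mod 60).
x ≡ 2 (mod 5)

gcd(12, 60) = 12, which divides 24, so solutions exist.
Divide through by 12: x ≡ 2 (mod 5).
The coefficient of x is now 1, so x ≡ 2 (mod 5).
Check: 12 × 2 = 24 ≡ 24 (mod 60).
x ≡ 2 (mod 5), giving 12 solutions mod 60.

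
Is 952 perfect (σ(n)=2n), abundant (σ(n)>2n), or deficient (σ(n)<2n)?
abundant

Proper divisors of 952: sum = 1 + 2 + 4 + 7 + 8 + 14 + 17 + 28 + 34 + 56 + 68 + 119 + 136 + 238 + 476 = 1208
Since 1208 > 952, 952 is abundant.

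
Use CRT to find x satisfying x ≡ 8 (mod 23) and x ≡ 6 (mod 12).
54

Using Chinese Remainder Theorem:
M = 23 × 12 = 276
M1 = 12, M2 = 23
y1 = 12^(-1) mod 23 = 2
y2 = 23^(-1) mod 12 = 11
x = (8×12×2 + 6×23×11) mod 276 = 54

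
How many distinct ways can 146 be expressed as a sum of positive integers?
27517052599

p(n) counts ways to write n as a sum of positive integers (order ignored).
Euler's pentagonal recurrence: p(k) = p(k-1) + p(k-2) - p(k-5) - p(k-7) + p(k-12) + p(k-15) - ... (offsets j(3j∓1)/2, signs ++--, p(0)=1, p(<0)=0).
DP table for k = 0..145: p(0)=1, p(1)=1, p(2)=2, p(3)=3, p(4)=5, p(5)=7, p(6)=11, p(7)=15, p(8)=22, p(9)=30, p(10)=42, p(11)=56, p(12)=77, p(13)=101, p(14)=135, p(15)=176, p(16)=231, p(17)=297, p(18)=385, p(19)=490, p(20)=627, p(21)=792, p(22)=1002, p(23)=1255, p(24)=1575, p(25)=1958, p(26)=2436, p(27)=3010, p(28)=3718, p(29)=4565, p(30)=5604, p(31)=6842, p(32)=8349, p(33)=10143, p(34)=12310, p(35)=14883, p(36)=17977, p(37)=21637, p(38)=26015, p(39)=31185, p(40)=37338, p(41)=44583, p(42)=53174, p(43)=63261, p(44)=75175, p(45)=89134, p(46)=105558, p(47)=124754, p(48)=147273, p(49)=173525, p(50)=204226, p(51)=239943, p(52)=281589, p(53)=329931, p(54)=386155, p(55)=451276, p(56)=526823, p(57)=614154, p(58)=715220, p(59)=831820, p(60)=966467, p(61)=1121505, p(62)=1300156, p(63)=1505499, p(64)=1741630, p(65)=2012558, p(66)=2323520, p(67)=2679689, p(68)=3087735, p(69)=3554345, p(70)=4087968, p(71)=4697205, p(72)=5392783, p(73)=6185689, p(74)=7089500, p(75)=8118264, p(76)=9289091, p(77)=10619863, p(78)=12132164, p(79)=13848650, p(80)=15796476, p(81)=18004327, p(82)=20506255, p(83)=23338469, p(84)=26543660, p(85)=30167357, p(86)=34262962, p(87)=38887673, p(88)=44108109, p(89)=49995925, p(90)=56634173, p(91)=64112359, p(92)=72533807, p(93)=82010177, p(94)=92669720, p(95)=104651419, p(96)=118114304, p(97)=133230930, p(98)=150198136, p(99)=169229875, p(100)=190569292, p(101)=214481126, p(102)=241265379, p(103)=271248950, p(104)=304801365, p(105)=342325709, p(106)=384276336, p(107)=431149389, p(108)=483502844, p(109)=541946240, p(110)=607163746, p(111)=679903203, p(112)=761002156, p(113)=851376628, p(114)=952050665, p(115)=1064144451, p(116)=1188908248, p(117)=1327710076, p(118)=1482074143, p(119)=1653668665, p(120)=1844349560, p(121)=2056148051, p(122)=2291320912, p(123)=2552338241, p(124)=2841940500, p(125)=3163127352, p(126)=3519222692, p(127)=3913864295, p(128)=4351078600, p(129)=4835271870, p(130)=5371315400, p(131)=5964539504, p(132)=6620830889, p(133)=7346629512, p(134)=8149040695, p(135)=9035836076, p(136)=10015581680, p(137)=11097645016, p(138)=12292341831, p(139)=13610949895, p(140)=15065878135, p(141)=16670689208, p(142)=18440293320, p(143)=20390982757, p(144)=22540654445, p(145)=24908858009.
Final step: p(146) = p(145) + p(144) - p(141) - p(139) + p(134) + p(131) - p(124) - p(120) + p(111) + p(106) - p(95) - p(89) + p(76) + p(69) - p(54) - p(46) + p(29) + p(20) - p(1)
= 24908858009 + 22540654445 - 16670689208 - 13610949895 + 8149040695 + 5964539504 - 2841940500 - 1844349560 + 679903203 + 384276336 - 104651419 - 49995925 + 9289091 + 3554345 - 386155 - 105558 + 4565 + 627 - 1
= 27517052599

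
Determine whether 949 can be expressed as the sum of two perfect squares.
7² + 30² (a=7, b=30)

Factorization: 949 = 13 × 73
By Fermat: n is sum of two squares iff every prime p ≡ 3 (mod 4) appears to even power.
All primes ≡ 3 (mod 4) appear to even power.
Search a = 0, 1, 2, … for 949 - a² a perfect square: first hit at a = 7: 949 - 49 = 900 = 30².
949 = 7² + 30² = 49 + 900 ✓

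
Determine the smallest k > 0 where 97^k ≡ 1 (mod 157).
156

157 is prime, so ord(97) divides φ(157) = 156.
Divisors of 156: 1, 2, 3, 4, 6, 12, 13, 26, 39, 52, 78, 156.
Repeated squaring: 97^1 ≡ 97, 97^2 ≡ 146, 97^4 ≡ 121, 97^8 ≡ 40, 97^16 ≡ 30, 97^32 ≡ 115, 97^64 ≡ 37, 97^128 ≡ 113 (mod 157).
Test 97^d mod 157 for each divisor d in increasing order:
97^1 ≡ 97
97^2 ≡ 146
97^3 = 97^2·97^1 ≡ 32
97^4 ≡ 121
97^6 = 97^4·97^2 ≡ 82
97^12 = 97^8·97^4 ≡ 130
97^13 = 97^8·97^4·97^1 ≡ 50
97^26 = 97^16·97^8·97^2 ≡ 145
97^39 = 97^32·97^4·97^2·97^1 ≡ 28
97^52 = 97^32·97^16·97^4 ≡ 144
97^78 = 97^64·97^8·97^4·97^2 ≡ 156
97^156 = 97^128·97^16·97^8·97^4 ≡ 1  ← first divisor giving 1
The order is 156.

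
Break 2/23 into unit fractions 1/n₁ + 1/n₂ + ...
1/12 + 1/276

Greedy algorithm:
2/23: ceiling(23/2) = 12, use 1/12
1/276: ceiling(276/1) = 276, use 1/276
Result: 2/23 = 1/12 + 1/276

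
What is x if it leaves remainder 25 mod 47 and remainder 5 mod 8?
213

Using Chinese Remainder Theorem:
M = 47 × 8 = 376
M1 = 8, M2 = 47
y1 = 8^(-1) mod 47 = 6
y2 = 47^(-1) mod 8 = 7
x = (25×8×6 + 5×47×7) mod 376 = 213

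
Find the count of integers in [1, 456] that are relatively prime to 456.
144

456 = 2^3 × 3 × 19
φ(n) = n × ∏(1 - 1/p) for each prime p dividing n
φ(456) = 456 × (1 - 1/2) × (1 - 1/3) × (1 - 1/19) = 144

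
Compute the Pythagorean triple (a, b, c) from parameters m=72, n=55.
(2159, 7920, 8209)

Euclid's formula: a = m² - n², b = 2mn, c = m² + n²
m = 72, n = 55
a = 72² - 55² = 5184 - 3025 = 2159
b = 2 × 72 × 55 = 7920
c = 72² + 55² = 5184 + 3025 = 8209
Verification: 2159² + 7920² = 4661281 + 62726400 = 67387681 = 8209² ✓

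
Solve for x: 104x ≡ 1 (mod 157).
77

gcd(104, 157) = 1, so the inverse exists.
Extended Euclidean algorithm on (157, 104):
157 = 1 × 104 + 53  ⟹  53 = (1)·157 + (-1)·104
104 = 1 × 53 + 51  ⟹  51 = (-1)·157 + (2)·104
53 = 1 × 51 + 2  ⟹  2 = (2)·157 + (-3)·104
51 = 25 × 2 + 1  ⟹  1 = (-51)·157 + (77)·104
So (77)·104 ≡ 1 (mod 157), i.e. 104^(-1) ≡ 77 (mod 157).
Check: 104 × 77 = 8008 ≡ 1 (mod 157)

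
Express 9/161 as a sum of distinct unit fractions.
1/18 + 1/2898

Greedy algorithm:
9/161: ceiling(161/9) = 18, use 1/18
1/2898: ceiling(2898/1) = 2898, use 1/2898
Result: 9/161 = 1/18 + 1/2898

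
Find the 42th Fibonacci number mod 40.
16

Matrix identity: Q^n = [[F_(n+1), F_n], [F_n, F_(n-1)]] with Q = [[1,1],[1,0]].
n = 42 = 101010₂. Square-and-multiply, entries mod 40:
Q^1 = [[1,1],[1,0]]
Q^2 = (Q^1)² = [[2,1],[1,1]]
Q^5 = (Q^2)²·Q = [[8,5],[5,3]]
Q^10 = (Q^5)² = [[9,15],[15,34]]
Q^21 = (Q^10)²·Q = [[31,26],[26,5]]
Q^42 = (Q^21)² = [[37,16],[16,21]]
F_42 mod 40 = Q^42[0][1] = 16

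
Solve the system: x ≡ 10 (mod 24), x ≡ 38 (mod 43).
898

Using Chinese Remainder Theorem:
M = 24 × 43 = 1032
M1 = 43, M2 = 24
y1 = 43^(-1) mod 24 = 19
y2 = 24^(-1) mod 43 = 9
x = (10×43×19 + 38×24×9) mod 1032 = 898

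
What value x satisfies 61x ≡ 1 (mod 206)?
179

gcd(61, 206) = 1, so the inverse exists.
Extended Euclidean algorithm on (206, 61):
206 = 3 × 61 + 23  ⟹  23 = (1)·206 + (-3)·61
61 = 2 × 23 + 15  ⟹  15 = (-2)·206 + (7)·61
23 = 1 × 15 + 8  ⟹  8 = (3)·206 + (-10)·61
15 = 1 × 8 + 7  ⟹  7 = (-5)·206 + (17)·61
8 = 1 × 7 + 1  ⟹  1 = (8)·206 + (-27)·61
So (-27)·61 ≡ 1 (mod 206), i.e. 61^(-1) ≡ -27 ≡ 179 (mod 206).
Check: 61 × 179 = 10919 ≡ 1 (mod 206)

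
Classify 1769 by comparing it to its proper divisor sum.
deficient

Proper divisors of 1769: sum = 1 + 29 + 61 = 91
Since 91 < 1769, 1769 is deficient.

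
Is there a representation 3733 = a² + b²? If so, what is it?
22² + 57² (a=22, b=57)

Factorization: 3733 = 3733
By Fermat: n is sum of two squares iff every prime p ≡ 3 (mod 4) appears to even power.
All primes ≡ 3 (mod 4) appear to even power.
Search a = 0, 1, 2, … for 3733 - a² a perfect square: first hit at a = 22: 3733 - 484 = 3249 = 57².
3733 = 22² + 57² = 484 + 3249 ✓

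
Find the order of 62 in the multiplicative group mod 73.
72

73 is prime, so ord(62) divides φ(73) = 72.
Divisors of 72: 1, 2, 3, 4, 6, 8, 9, 12, 18, 24, 36, 72.
Repeated squaring: 62^1 ≡ 62, 62^2 ≡ 48, 62^4 ≡ 41, 62^8 ≡ 2, 62^16 ≡ 4, 62^32 ≡ 16, 62^64 ≡ 37 (mod 73).
Test 62^d mod 73 for each divisor d in increasing order:
62^1 ≡ 62
62^2 ≡ 48
62^3 = 62^2·62^1 ≡ 56
62^4 ≡ 41
62^6 = 62^4·62^2 ≡ 70
62^8 ≡ 2
62^9 = 62^8·62^1 ≡ 51
62^12 = 62^8·62^4 ≡ 9
62^18 = 62^16·62^2 ≡ 46
62^24 = 62^16·62^8 ≡ 8
62^36 = 62^32·62^4 ≡ 72
62^72 = 62^64·62^8 ≡ 1  ← first divisor giving 1
The order is 72.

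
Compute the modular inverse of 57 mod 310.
223

gcd(57, 310) = 1, so the inverse exists.
Extended Euclidean algorithm on (310, 57):
310 = 5 × 57 + 25  ⟹  25 = (1)·310 + (-5)·57
57 = 2 × 25 + 7  ⟹  7 = (-2)·310 + (11)·57
25 = 3 × 7 + 4  ⟹  4 = (7)·310 + (-38)·57
7 = 1 × 4 + 3  ⟹  3 = (-9)·310 + (49)·57
4 = 1 × 3 + 1  ⟹  1 = (16)·310 + (-87)·57
So (-87)·57 ≡ 1 (mod 310), i.e. 57^(-1) ≡ -87 ≡ 223 (mod 310).
Check: 57 × 223 = 12711 ≡ 1 (mod 310)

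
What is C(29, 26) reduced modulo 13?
1

Using Lucas' theorem:
Write n=29 and k=26 in base 13:
n in base 13: [2, 3]
k in base 13: [2, 0]
C(29,26) mod 13 = ∏ C(n_i, k_i) mod 13
Digit binomials (mod 13): C(2,2) = 1; C(3,0) = 1
Product: 1 × 1 = 1 ≡ 1 (mod 13)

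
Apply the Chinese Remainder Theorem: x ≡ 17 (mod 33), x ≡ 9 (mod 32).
809

Using Chinese Remainder Theorem:
M = 33 × 32 = 1056
M1 = 32, M2 = 33
y1 = 32^(-1) mod 33 = 32
y2 = 33^(-1) mod 32 = 1
x = (17×32×32 + 9×33×1) mod 1056 = 809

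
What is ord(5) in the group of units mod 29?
14

29 is prime, so ord(5) divides φ(29) = 28.
Divisors of 28: 1, 2, 4, 7, 14, 28.
Repeated squaring: 5^1 ≡ 5, 5^2 ≡ 25, 5^4 ≡ 16, 5^8 ≡ 24, 5^16 ≡ 25 (mod 29).
Test 5^d mod 29 for each divisor d in increasing order:
5^1 ≡ 5
5^2 ≡ 25
5^4 ≡ 16
5^7 = 5^4·5^2·5^1 ≡ 28
5^14 = 5^8·5^4·5^2 ≡ 1  ← first divisor giving 1
The order is 14.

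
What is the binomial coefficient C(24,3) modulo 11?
0

Using Lucas' theorem:
Write n=24 and k=3 in base 11:
n in base 11: [2, 2]
k in base 11: [0, 3]
C(24,3) mod 11 = ∏ C(n_i, k_i) mod 11
Digit binomials (mod 11): C(2,0) = 1; C(2,3) = 0 (k_i > n_i)
Product: 1 × 0 = 0 ≡ 0 (mod 11)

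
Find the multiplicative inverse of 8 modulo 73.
64

gcd(8, 73) = 1, so the inverse exists.
Extended Euclidean algorithm on (73, 8):
73 = 9 × 8 + 1  ⟹  1 = (1)·73 + (-9)·8
So (-9)·8 ≡ 1 (mod 73), i.e. 8^(-1) ≡ -9 ≡ 64 (mod 73).
Check: 8 × 64 = 512 ≡ 1 (mod 73)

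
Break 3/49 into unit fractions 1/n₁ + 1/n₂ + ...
1/17 + 1/417 + 1/347361

Greedy algorithm:
3/49: ceiling(49/3) = 17, use 1/17
2/833: ceiling(833/2) = 417, use 1/417
1/347361: ceiling(347361/1) = 347361, use 1/347361
Result: 3/49 = 1/17 + 1/417 + 1/347361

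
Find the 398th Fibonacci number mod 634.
339

Matrix identity: Q^n = [[F_(n+1), F_n], [F_n, F_(n-1)]] with Q = [[1,1],[1,0]].
n = 398 = 110001110₂. Square-and-multiply, entries mod 634:
Q^1 = [[1,1],[1,0]]
Q^3 = (Q^1)²·Q = [[3,2],[2,1]]
Q^6 = (Q^3)² = [[13,8],[8,5]]
Q^12 = (Q^6)² = [[233,144],[144,89]]
Q^24 = (Q^12)² = [[213,86],[86,127]]
Q^49 = (Q^24)²·Q = [[219,143],[143,76]]
Q^99 = (Q^49)²·Q = [[279,572],[572,341]]
Q^199 = (Q^99)²·Q = [[133,533],[533,234]]
Q^398 = (Q^199)² = [[628,339],[339,289]]
F_398 mod 634 = Q^398[0][1] = 339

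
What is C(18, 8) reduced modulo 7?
1

Using Lucas' theorem:
Write n=18 and k=8 in base 7:
n in base 7: [2, 4]
k in base 7: [1, 1]
C(18,8) mod 7 = ∏ C(n_i, k_i) mod 7
Digit binomials (mod 7): C(2,1) = 2; C(4,1) = 4
Product: 2 × 4 = 8 ≡ 1 (mod 7)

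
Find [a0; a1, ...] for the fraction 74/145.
[0; 1, 1, 23, 1, 2]

Euclidean algorithm steps:
74 = 0 × 145 + 74
145 = 1 × 74 + 71
74 = 1 × 71 + 3
71 = 23 × 3 + 2
3 = 1 × 2 + 1
2 = 2 × 1 + 0
Continued fraction: [0; 1, 1, 23, 1, 2]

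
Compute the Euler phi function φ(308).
120

308 = 2^2 × 7 × 11
φ(n) = n × ∏(1 - 1/p) for each prime p dividing n
φ(308) = 308 × (1 - 1/2) × (1 - 1/7) × (1 - 1/11) = 120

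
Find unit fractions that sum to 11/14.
1/2 + 1/4 + 1/28

Greedy algorithm:
11/14: ceiling(14/11) = 2, use 1/2
2/7: ceiling(7/2) = 4, use 1/4
1/28: ceiling(28/1) = 28, use 1/28
Result: 11/14 = 1/2 + 1/4 + 1/28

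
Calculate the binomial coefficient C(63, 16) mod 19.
0

Using Lucas' theorem:
Write n=63 and k=16 in base 19:
n in base 19: [3, 6]
k in base 19: [0, 16]
C(63,16) mod 19 = ∏ C(n_i, k_i) mod 19
Digit binomials (mod 19): C(3,0) = 1; C(6,16) = 0 (k_i > n_i)
Product: 1 × 0 = 0 ≡ 0 (mod 19)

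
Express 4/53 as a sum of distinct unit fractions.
1/14 + 1/248 + 1/92008

Greedy algorithm:
4/53: ceiling(53/4) = 14, use 1/14
3/742: ceiling(742/3) = 248, use 1/248
1/92008: ceiling(92008/1) = 92008, use 1/92008
Result: 4/53 = 1/14 + 1/248 + 1/92008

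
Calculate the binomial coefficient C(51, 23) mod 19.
5

Using Lucas' theorem:
Write n=51 and k=23 in base 19:
n in base 19: [2, 13]
k in base 19: [1, 4]
C(51,23) mod 19 = ∏ C(n_i, k_i) mod 19
Digit binomials (mod 19): C(2,1) = 2; C(13,4) = 715 ≡ 12
Product: 2 × 12 = 24 ≡ 5 (mod 19)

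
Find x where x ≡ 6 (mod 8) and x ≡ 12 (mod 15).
102

Using Chinese Remainder Theorem:
M = 8 × 15 = 120
M1 = 15, M2 = 8
y1 = 15^(-1) mod 8 = 7
y2 = 8^(-1) mod 15 = 2
x = (6×15×7 + 12×8×2) mod 120 = 102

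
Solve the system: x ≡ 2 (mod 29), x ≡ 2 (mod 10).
2

Using Chinese Remainder Theorem:
M = 29 × 10 = 290
M1 = 10, M2 = 29
y1 = 10^(-1) mod 29 = 3
y2 = 29^(-1) mod 10 = 9
x = (2×10×3 + 2×29×9) mod 290 = 2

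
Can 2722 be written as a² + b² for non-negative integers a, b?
11² + 51² (a=11, b=51)

Factorization: 2722 = 2 × 1361
By Fermat: n is sum of two squares iff every prime p ≡ 3 (mod 4) appears to even power.
All primes ≡ 3 (mod 4) appear to even power.
Search a = 0, 1, 2, … for 2722 - a² a perfect square: first hit at a = 11: 2722 - 121 = 2601 = 51².
2722 = 11² + 51² = 121 + 2601 ✓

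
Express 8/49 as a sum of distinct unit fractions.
1/7 + 1/49

Greedy algorithm:
8/49: ceiling(49/8) = 7, use 1/7
1/49: ceiling(49/1) = 49, use 1/49
Result: 8/49 = 1/7 + 1/49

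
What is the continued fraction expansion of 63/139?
[0; 2, 4, 1, 5, 2]

Euclidean algorithm steps:
63 = 0 × 139 + 63
139 = 2 × 63 + 13
63 = 4 × 13 + 11
13 = 1 × 11 + 2
11 = 5 × 2 + 1
2 = 2 × 1 + 0
Continued fraction: [0; 2, 4, 1, 5, 2]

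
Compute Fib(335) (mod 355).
255

Matrix identity: Q^n = [[F_(n+1), F_n], [F_n, F_(n-1)]] with Q = [[1,1],[1,0]].
n = 335 = 101001111₂. Square-and-multiply, entries mod 355:
Q^1 = [[1,1],[1,0]]
Q^2 = (Q^1)² = [[2,1],[1,1]]
Q^5 = (Q^2)²·Q = [[8,5],[5,3]]
Q^10 = (Q^5)² = [[89,55],[55,34]]
Q^20 = (Q^10)² = [[296,20],[20,276]]
Q^41 = (Q^20)²·Q = [[56,331],[331,80]]
Q^83 = (Q^41)²·Q = [[93,162],[162,286]]
Q^167 = (Q^83)²·Q = [[86,103],[103,338]]
Q^335 = (Q^167)²·Q = [[262,255],[255,7]]
F_335 mod 355 = Q^335[0][1] = 255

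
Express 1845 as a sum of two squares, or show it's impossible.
9² + 42² (a=9, b=42)

Factorization: 1845 = 3^2 × 5 × 41
By Fermat: n is sum of two squares iff every prime p ≡ 3 (mod 4) appears to even power.
All primes ≡ 3 (mod 4) appear to even power.
Search a = 0, 1, 2, … for 1845 - a² a perfect square: first hit at a = 9: 1845 - 81 = 1764 = 42².
1845 = 9² + 42² = 81 + 1764 ✓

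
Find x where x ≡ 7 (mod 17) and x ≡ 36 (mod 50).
636

Using Chinese Remainder Theorem:
M = 17 × 50 = 850
M1 = 50, M2 = 17
y1 = 50^(-1) mod 17 = 16
y2 = 17^(-1) mod 50 = 3
x = (7×50×16 + 36×17×3) mod 850 = 636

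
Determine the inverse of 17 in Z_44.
13

gcd(17, 44) = 1, so the inverse exists.
Extended Euclidean algorithm on (44, 17):
44 = 2 × 17 + 10  ⟹  10 = (1)·44 + (-2)·17
17 = 1 × 10 + 7  ⟹  7 = (-1)·44 + (3)·17
10 = 1 × 7 + 3  ⟹  3 = (2)·44 + (-5)·17
7 = 2 × 3 + 1  ⟹  1 = (-5)·44 + (13)·17
So (13)·17 ≡ 1 (mod 44), i.e. 17^(-1) ≡ 13 (mod 44).
Check: 17 × 13 = 221 ≡ 1 (mod 44)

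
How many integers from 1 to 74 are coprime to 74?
36

74 = 2 × 37
φ(n) = n × ∏(1 - 1/p) for each prime p dividing n
φ(74) = 74 × (1 - 1/2) × (1 - 1/37) = 36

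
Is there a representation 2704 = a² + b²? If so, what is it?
0² + 52² (a=0, b=52)

Factorization: 2704 = 2^4 × 13^2
By Fermat: n is sum of two squares iff every prime p ≡ 3 (mod 4) appears to even power.
All primes ≡ 3 (mod 4) appear to even power.
Search a = 0, 1, 2, … for 2704 - a² a perfect square: first hit at a = 0: 2704 - 0 = 2704 = 52².
2704 = 0² + 52² = 0 + 2704 ✓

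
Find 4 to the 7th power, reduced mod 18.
4

Repeated squaring. Binary of 7 = 111.
4^1 ≡ 4 (mod 18); 4^2 ≡ 16 (mod 18); 4^4 ≡ 4 (mod 18)
4^7 = 4^1 × 4^2 × 4^4 ≡ 4 (mod 18)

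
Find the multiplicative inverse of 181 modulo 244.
213

gcd(181, 244) = 1, so the inverse exists.
Extended Euclidean algorithm on (244, 181):
244 = 1 × 181 + 63  ⟹  63 = (1)·244 + (-1)·181
181 = 2 × 63 + 55  ⟹  55 = (-2)·244 + (3)·181
63 = 1 × 55 + 8  ⟹  8 = (3)·244 + (-4)·181
55 = 6 × 8 + 7  ⟹  7 = (-20)·244 + (27)·181
8 = 1 × 7 + 1  ⟹  1 = (23)·244 + (-31)·181
So (-31)·181 ≡ 1 (mod 244), i.e. 181^(-1) ≡ -31 ≡ 213 (mod 244).
Check: 181 × 213 = 38553 ≡ 1 (mod 244)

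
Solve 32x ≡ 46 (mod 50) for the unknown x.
x ≡ 3 (mod 25)

gcd(32, 50) = 2, which divides 46, so solutions exist.
Divide through by 2: 16x ≡ 23 (mod 25).
Find 16^(-1) mod 25 by the extended Euclidean algorithm:
25 = 1 × 16 + 9  ⟹  9 = (1)·25 + (-1)·16
16 = 1 × 9 + 7  ⟹  7 = (-1)·25 + (2)·16
9 = 1 × 7 + 2  ⟹  2 = (2)·25 + (-3)·16
7 = 3 × 2 + 1  ⟹  1 = (-7)·25 + (11)·16
So (11)·16 ≡ 1 (mod 25), i.e. 16^(-1) ≡ 11 (mod 25).
x ≡ 11 × 23 = 253 ≡ 3 (mod 25).
Check: 32 × 3 = 96 ≡ 46 (mod 50).
x ≡ 3 (mod 25), giving 2 solutions mod 50.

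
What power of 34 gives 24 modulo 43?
20

Baby-step giant-step with step n = ⌈√43⌉ = 7.
Baby steps 34^j mod 43 (j:value) for j=0..6: 0:1, 1:34, 2:38, 3:2, 4:25, 5:33, 6:4.
Giant-step multiplier: 34^(-7) ≡ 34^(42-7) = 34^35 ≡ 37 (mod 43).
Giant steps γ_i = 24·37^i mod 43: γ_0=24, γ_1=28, γ_2=4 (in table at j=6).
x = i·n + j = 2·7 + 6 = 20.
Check: 34^20 ≡ 24 (mod 43).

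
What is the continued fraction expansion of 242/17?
[14; 4, 4]

Euclidean algorithm steps:
242 = 14 × 17 + 4
17 = 4 × 4 + 1
4 = 4 × 1 + 0
Continued fraction: [14; 4, 4]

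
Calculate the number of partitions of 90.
56634173

p(n) counts ways to write n as a sum of positive integers (order ignored).
Euler's pentagonal recurrence: p(k) = p(k-1) + p(k-2) - p(k-5) - p(k-7) + p(k-12) + p(k-15) - ... (offsets j(3j∓1)/2, signs ++--, p(0)=1, p(<0)=0).
DP table for k = 0..89: p(0)=1, p(1)=1, p(2)=2, p(3)=3, p(4)=5, p(5)=7, p(6)=11, p(7)=15, p(8)=22, p(9)=30, p(10)=42, p(11)=56, p(12)=77, p(13)=101, p(14)=135, p(15)=176, p(16)=231, p(17)=297, p(18)=385, p(19)=490, p(20)=627, p(21)=792, p(22)=1002, p(23)=1255, p(24)=1575, p(25)=1958, p(26)=2436, p(27)=3010, p(28)=3718, p(29)=4565, p(30)=5604, p(31)=6842, p(32)=8349, p(33)=10143, p(34)=12310, p(35)=14883, p(36)=17977, p(37)=21637, p(38)=26015, p(39)=31185, p(40)=37338, p(41)=44583, p(42)=53174, p(43)=63261, p(44)=75175, p(45)=89134, p(46)=105558, p(47)=124754, p(48)=147273, p(49)=173525, p(50)=204226, p(51)=239943, p(52)=281589, p(53)=329931, p(54)=386155, p(55)=451276, p(56)=526823, p(57)=614154, p(58)=715220, p(59)=831820, p(60)=966467, p(61)=1121505, p(62)=1300156, p(63)=1505499, p(64)=1741630, p(65)=2012558, p(66)=2323520, p(67)=2679689, p(68)=3087735, p(69)=3554345, p(70)=4087968, p(71)=4697205, p(72)=5392783, p(73)=6185689, p(74)=7089500, p(75)=8118264, p(76)=9289091, p(77)=10619863, p(78)=12132164, p(79)=13848650, p(80)=15796476, p(81)=18004327, p(82)=20506255, p(83)=23338469, p(84)=26543660, p(85)=30167357, p(86)=34262962, p(87)=38887673, p(88)=44108109, p(89)=49995925.
Final step: p(90) = p(89) + p(88) - p(85) - p(83) + p(78) + p(75) - p(68) - p(64) + p(55) + p(50) - p(39) - p(33) + p(20) + p(13)
= 49995925 + 44108109 - 30167357 - 23338469 + 12132164 + 8118264 - 3087735 - 1741630 + 451276 + 204226 - 31185 - 10143 + 627 + 101
= 56634173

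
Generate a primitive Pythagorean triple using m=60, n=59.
(119, 7080, 7081)

Euclid's formula: a = m² - n², b = 2mn, c = m² + n²
m = 60, n = 59
a = 60² - 59² = 3600 - 3481 = 119
b = 2 × 60 × 59 = 7080
c = 60² + 59² = 3600 + 3481 = 7081
Verification: 119² + 7080² = 14161 + 50126400 = 50140561 = 7081² ✓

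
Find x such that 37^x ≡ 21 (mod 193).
76

Baby-step giant-step with step n = ⌈√193⌉ = 14.
Baby steps 37^j mod 193 (j:value) for j=0..13: 0:1, 1:37, 2:18, 3:87, 4:131, 5:22, 6:42, 7:10, 8:177, 9:180, 10:98, 11:152, 12:27, 13:34.
Giant-step multiplier: 37^(-14) ≡ 37^(192-14) = 37^178 ≡ 83 (mod 193).
Giant steps γ_i = 21·83^i mod 193: γ_0=21, γ_1=6, γ_2=112, γ_3=32, γ_4=147, γ_5=42 (in table at j=6).
x = i·n + j = 5·14 + 6 = 76.
Check: 37^76 ≡ 21 (mod 193).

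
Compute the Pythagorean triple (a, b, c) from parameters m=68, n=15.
(4399, 2040, 4849)

Euclid's formula: a = m² - n², b = 2mn, c = m² + n²
m = 68, n = 15
a = 68² - 15² = 4624 - 225 = 4399
b = 2 × 68 × 15 = 2040
c = 68² + 15² = 4624 + 225 = 4849
Verification: 4399² + 2040² = 19351201 + 4161600 = 23512801 = 4849² ✓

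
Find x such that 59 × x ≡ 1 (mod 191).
68

gcd(59, 191) = 1, so the inverse exists.
Extended Euclidean algorithm on (191, 59):
191 = 3 × 59 + 14  ⟹  14 = (1)·191 + (-3)·59
59 = 4 × 14 + 3  ⟹  3 = (-4)·191 + (13)·59
14 = 4 × 3 + 2  ⟹  2 = (17)·191 + (-55)·59
3 = 1 × 2 + 1  ⟹  1 = (-21)·191 + (68)·59
So (68)·59 ≡ 1 (mod 191), i.e. 59^(-1) ≡ 68 (mod 191).
Check: 59 × 68 = 4012 ≡ 1 (mod 191)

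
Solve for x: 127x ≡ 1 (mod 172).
107

gcd(127, 172) = 1, so the inverse exists.
Extended Euclidean algorithm on (172, 127):
172 = 1 × 127 + 45  ⟹  45 = (1)·172 + (-1)·127
127 = 2 × 45 + 37  ⟹  37 = (-2)·172 + (3)·127
45 = 1 × 37 + 8  ⟹  8 = (3)·172 + (-4)·127
37 = 4 × 8 + 5  ⟹  5 = (-14)·172 + (19)·127
8 = 1 × 5 + 3  ⟹  3 = (17)·172 + (-23)·127
5 = 1 × 3 + 2  ⟹  2 = (-31)·172 + (42)·127
3 = 1 × 2 + 1  ⟹  1 = (48)·172 + (-65)·127
So (-65)·127 ≡ 1 (mod 172), i.e. 127^(-1) ≡ -65 ≡ 107 (mod 172).
Check: 127 × 107 = 13589 ≡ 1 (mod 172)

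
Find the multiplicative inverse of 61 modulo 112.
101

gcd(61, 112) = 1, so the inverse exists.
Extended Euclidean algorithm on (112, 61):
112 = 1 × 61 + 51  ⟹  51 = (1)·112 + (-1)·61
61 = 1 × 51 + 10  ⟹  10 = (-1)·112 + (2)·61
51 = 5 × 10 + 1  ⟹  1 = (6)·112 + (-11)·61
So (-11)·61 ≡ 1 (mod 112), i.e. 61^(-1) ≡ -11 ≡ 101 (mod 112).
Check: 61 × 101 = 6161 ≡ 1 (mod 112)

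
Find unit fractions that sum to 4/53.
1/14 + 1/248 + 1/92008

Greedy algorithm:
4/53: ceiling(53/4) = 14, use 1/14
3/742: ceiling(742/3) = 248, use 1/248
1/92008: ceiling(92008/1) = 92008, use 1/92008
Result: 4/53 = 1/14 + 1/248 + 1/92008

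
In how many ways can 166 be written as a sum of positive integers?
189334822579

p(n) counts ways to write n as a sum of positive integers (order ignored).
Euler's pentagonal recurrence: p(k) = p(k-1) + p(k-2) - p(k-5) - p(k-7) + p(k-12) + p(k-15) - ... (offsets j(3j∓1)/2, signs ++--, p(0)=1, p(<0)=0).
DP table for k = 0..165: p(0)=1, p(1)=1, p(2)=2, p(3)=3, p(4)=5, p(5)=7, p(6)=11, p(7)=15, p(8)=22, p(9)=30, p(10)=42, p(11)=56, p(12)=77, p(13)=101, p(14)=135, p(15)=176, p(16)=231, p(17)=297, p(18)=385, p(19)=490, p(20)=627, p(21)=792, p(22)=1002, p(23)=1255, p(24)=1575, p(25)=1958, p(26)=2436, p(27)=3010, p(28)=3718, p(29)=4565, p(30)=5604, p(31)=6842, p(32)=8349, p(33)=10143, p(34)=12310, p(35)=14883, p(36)=17977, p(37)=21637, p(38)=26015, p(39)=31185, p(40)=37338, p(41)=44583, p(42)=53174, p(43)=63261, p(44)=75175, p(45)=89134, p(46)=105558, p(47)=124754, p(48)=147273, p(49)=173525, p(50)=204226, p(51)=239943, p(52)=281589, p(53)=329931, p(54)=386155, p(55)=451276, p(56)=526823, p(57)=614154, p(58)=715220, p(59)=831820, p(60)=966467, p(61)=1121505, p(62)=1300156, p(63)=1505499, p(64)=1741630, p(65)=2012558, p(66)=2323520, p(67)=2679689, p(68)=3087735, p(69)=3554345, p(70)=4087968, p(71)=4697205, p(72)=5392783, p(73)=6185689, p(74)=7089500, p(75)=8118264, p(76)=9289091, p(77)=10619863, p(78)=12132164, p(79)=13848650, p(80)=15796476, p(81)=18004327, p(82)=20506255, p(83)=23338469, p(84)=26543660, p(85)=30167357, p(86)=34262962, p(87)=38887673, p(88)=44108109, p(89)=49995925, p(90)=56634173, p(91)=64112359, p(92)=72533807, p(93)=82010177, p(94)=92669720, p(95)=104651419, p(96)=118114304, p(97)=133230930, p(98)=150198136, p(99)=169229875, p(100)=190569292, p(101)=214481126, p(102)=241265379, p(103)=271248950, p(104)=304801365, p(105)=342325709, p(106)=384276336, p(107)=431149389, p(108)=483502844, p(109)=541946240, p(110)=607163746, p(111)=679903203, p(112)=761002156, p(113)=851376628, p(114)=952050665, p(115)=1064144451, p(116)=1188908248, p(117)=1327710076, p(118)=1482074143, p(119)=1653668665, p(120)=1844349560, p(121)=2056148051, p(122)=2291320912, p(123)=2552338241, p(124)=2841940500, p(125)=3163127352, p(126)=3519222692, p(127)=3913864295, p(128)=4351078600, p(129)=4835271870, p(130)=5371315400, p(131)=5964539504, p(132)=6620830889, p(133)=7346629512, p(134)=8149040695, p(135)=9035836076, p(136)=10015581680, p(137)=11097645016, p(138)=12292341831, p(139)=13610949895, p(140)=15065878135, p(141)=16670689208, p(142)=18440293320, p(143)=20390982757, p(144)=22540654445, p(145)=24908858009, p(146)=27517052599, p(147)=30388671978, p(148)=33549419497, p(149)=37027355200, p(150)=40853235313, p(151)=45060624582, p(152)=49686288421, p(153)=54770336324, p(154)=60356673280, p(155)=66493182097, p(156)=73232243759, p(157)=80630964769, p(158)=88751778802, p(159)=97662728555, p(160)=107438159466, p(161)=118159068427, p(162)=129913904637, p(163)=142798995930, p(164)=156919475295, p(165)=172389800255.
Final step: p(166) = p(165) + p(164) - p(161) - p(159) + p(154) + p(151) - p(144) - p(140) + p(131) + p(126) - p(115) - p(109) + p(96) + p(89) - p(74) - p(66) + p(49) + p(40) - p(21) - p(11)
= 172389800255 + 156919475295 - 118159068427 - 97662728555 + 60356673280 + 45060624582 - 22540654445 - 15065878135 + 5964539504 + 3519222692 - 1064144451 - 541946240 + 118114304 + 49995925 - 7089500 - 2323520 + 173525 + 37338 - 792 - 56
= 189334822579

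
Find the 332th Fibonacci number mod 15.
9

Matrix identity: Q^n = [[F_(n+1), F_n], [F_n, F_(n-1)]] with Q = [[1,1],[1,0]].
n = 332 = 101001100₂. Square-and-multiply, entries mod 15:
Q^1 = [[1,1],[1,0]]
Q^2 = (Q^1)² = [[2,1],[1,1]]
Q^5 = (Q^2)²·Q = [[8,5],[5,3]]
Q^10 = (Q^5)² = [[14,10],[10,4]]
Q^20 = (Q^10)² = [[11,0],[0,11]]
Q^41 = (Q^20)²·Q = [[1,1],[1,0]]
Q^83 = (Q^41)²·Q = [[3,2],[2,1]]
Q^166 = (Q^83)² = [[13,8],[8,5]]
Q^332 = (Q^166)² = [[8,9],[9,14]]
F_332 mod 15 = Q^332[0][1] = 9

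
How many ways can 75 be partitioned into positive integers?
8118264

p(n) counts ways to write n as a sum of positive integers (order ignored).
Euler's pentagonal recurrence: p(k) = p(k-1) + p(k-2) - p(k-5) - p(k-7) + p(k-12) + p(k-15) - ... (offsets j(3j∓1)/2, signs ++--, p(0)=1, p(<0)=0).
DP table for k = 0..74: p(0)=1, p(1)=1, p(2)=2, p(3)=3, p(4)=5, p(5)=7, p(6)=11, p(7)=15, p(8)=22, p(9)=30, p(10)=42, p(11)=56, p(12)=77, p(13)=101, p(14)=135, p(15)=176, p(16)=231, p(17)=297, p(18)=385, p(19)=490, p(20)=627, p(21)=792, p(22)=1002, p(23)=1255, p(24)=1575, p(25)=1958, p(26)=2436, p(27)=3010, p(28)=3718, p(29)=4565, p(30)=5604, p(31)=6842, p(32)=8349, p(33)=10143, p(34)=12310, p(35)=14883, p(36)=17977, p(37)=21637, p(38)=26015, p(39)=31185, p(40)=37338, p(41)=44583, p(42)=53174, p(43)=63261, p(44)=75175, p(45)=89134, p(46)=105558, p(47)=124754, p(48)=147273, p(49)=173525, p(50)=204226, p(51)=239943, p(52)=281589, p(53)=329931, p(54)=386155, p(55)=451276, p(56)=526823, p(57)=614154, p(58)=715220, p(59)=831820, p(60)=966467, p(61)=1121505, p(62)=1300156, p(63)=1505499, p(64)=1741630, p(65)=2012558, p(66)=2323520, p(67)=2679689, p(68)=3087735, p(69)=3554345, p(70)=4087968, p(71)=4697205, p(72)=5392783, p(73)=6185689, p(74)=7089500.
Final step: p(75) = p(74) + p(73) - p(70) - p(68) + p(63) + p(60) - p(53) - p(49) + p(40) + p(35) - p(24) - p(18) + p(5)
= 7089500 + 6185689 - 4087968 - 3087735 + 1505499 + 966467 - 329931 - 173525 + 37338 + 14883 - 1575 - 385 + 7
= 8118264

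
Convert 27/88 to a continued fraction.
[0; 3, 3, 1, 6]

Euclidean algorithm steps:
27 = 0 × 88 + 27
88 = 3 × 27 + 7
27 = 3 × 7 + 6
7 = 1 × 6 + 1
6 = 6 × 1 + 0
Continued fraction: [0; 3, 3, 1, 6]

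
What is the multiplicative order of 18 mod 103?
51

103 is prime, so ord(18) divides φ(103) = 102.
Divisors of 102: 1, 2, 3, 6, 17, 34, 51, 102.
Repeated squaring: 18^1 ≡ 18, 18^2 ≡ 15, 18^4 ≡ 19, 18^8 ≡ 52, 18^16 ≡ 26, 18^32 ≡ 58, 18^64 ≡ 68 (mod 103).
Test 18^d mod 103 for each divisor d in increasing order:
18^1 ≡ 18
18^2 ≡ 15
18^3 = 18^2·18^1 ≡ 64
18^6 = 18^4·18^2 ≡ 79
18^17 = 18^16·18^1 ≡ 56
18^34 = 18^32·18^2 ≡ 46
18^51 = 18^32·18^16·18^2·18^1 ≡ 1  ← first divisor giving 1
The order is 51.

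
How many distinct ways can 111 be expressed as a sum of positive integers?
679903203

p(n) counts ways to write n as a sum of positive integers (order ignored).
Euler's pentagonal recurrence: p(k) = p(k-1) + p(k-2) - p(k-5) - p(k-7) + p(k-12) + p(k-15) - ... (offsets j(3j∓1)/2, signs ++--, p(0)=1, p(<0)=0).
DP table for k = 0..110: p(0)=1, p(1)=1, p(2)=2, p(3)=3, p(4)=5, p(5)=7, p(6)=11, p(7)=15, p(8)=22, p(9)=30, p(10)=42, p(11)=56, p(12)=77, p(13)=101, p(14)=135, p(15)=176, p(16)=231, p(17)=297, p(18)=385, p(19)=490, p(20)=627, p(21)=792, p(22)=1002, p(23)=1255, p(24)=1575, p(25)=1958, p(26)=2436, p(27)=3010, p(28)=3718, p(29)=4565, p(30)=5604, p(31)=6842, p(32)=8349, p(33)=10143, p(34)=12310, p(35)=14883, p(36)=17977, p(37)=21637, p(38)=26015, p(39)=31185, p(40)=37338, p(41)=44583, p(42)=53174, p(43)=63261, p(44)=75175, p(45)=89134, p(46)=105558, p(47)=124754, p(48)=147273, p(49)=173525, p(50)=204226, p(51)=239943, p(52)=281589, p(53)=329931, p(54)=386155, p(55)=451276, p(56)=526823, p(57)=614154, p(58)=715220, p(59)=831820, p(60)=966467, p(61)=1121505, p(62)=1300156, p(63)=1505499, p(64)=1741630, p(65)=2012558, p(66)=2323520, p(67)=2679689, p(68)=3087735, p(69)=3554345, p(70)=4087968, p(71)=4697205, p(72)=5392783, p(73)=6185689, p(74)=7089500, p(75)=8118264, p(76)=9289091, p(77)=10619863, p(78)=12132164, p(79)=13848650, p(80)=15796476, p(81)=18004327, p(82)=20506255, p(83)=23338469, p(84)=26543660, p(85)=30167357, p(86)=34262962, p(87)=38887673, p(88)=44108109, p(89)=49995925, p(90)=56634173, p(91)=64112359, p(92)=72533807, p(93)=82010177, p(94)=92669720, p(95)=104651419, p(96)=118114304, p(97)=133230930, p(98)=150198136, p(99)=169229875, p(100)=190569292, p(101)=214481126, p(102)=241265379, p(103)=271248950, p(104)=304801365, p(105)=342325709, p(106)=384276336, p(107)=431149389, p(108)=483502844, p(109)=541946240, p(110)=607163746.
Final step: p(111) = p(110) + p(109) - p(106) - p(104) + p(99) + p(96) - p(89) - p(85) + p(76) + p(71) - p(60) - p(54) + p(41) + p(34) - p(19) - p(11)
= 607163746 + 541946240 - 384276336 - 304801365 + 169229875 + 118114304 - 49995925 - 30167357 + 9289091 + 4697205 - 966467 - 386155 + 44583 + 12310 - 490 - 56
= 679903203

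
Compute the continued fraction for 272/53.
[5; 7, 1, 1, 3]

Euclidean algorithm steps:
272 = 5 × 53 + 7
53 = 7 × 7 + 4
7 = 1 × 4 + 3
4 = 1 × 3 + 1
3 = 3 × 1 + 0
Continued fraction: [5; 7, 1, 1, 3]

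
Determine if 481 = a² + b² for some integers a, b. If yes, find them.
9² + 20² (a=9, b=20)

Factorization: 481 = 13 × 37
By Fermat: n is sum of two squares iff every prime p ≡ 3 (mod 4) appears to even power.
All primes ≡ 3 (mod 4) appear to even power.
Search a = 0, 1, 2, … for 481 - a² a perfect square: first hit at a = 9: 481 - 81 = 400 = 20².
481 = 9² + 20² = 81 + 400 ✓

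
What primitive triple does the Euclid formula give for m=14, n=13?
(27, 364, 365)

Euclid's formula: a = m² - n², b = 2mn, c = m² + n²
m = 14, n = 13
a = 14² - 13² = 196 - 169 = 27
b = 2 × 14 × 13 = 364
c = 14² + 13² = 196 + 169 = 365
Verification: 27² + 364² = 729 + 132496 = 133225 = 365² ✓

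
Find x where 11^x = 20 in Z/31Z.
16

Baby-step giant-step with step n = ⌈√31⌉ = 6.
Baby steps 11^j mod 31 (j:value) for j=0..5: 0:1, 1:11, 2:28, 3:29, 4:9, 5:6.
Giant-step multiplier: 11^(-6) ≡ 11^(30-6) = 11^24 ≡ 8 (mod 31).
Giant steps γ_i = 20·8^i mod 31: γ_0=20, γ_1=5, γ_2=9 (in table at j=4).
x = i·n + j = 2·6 + 4 = 16.
Check: 11^16 ≡ 20 (mod 31).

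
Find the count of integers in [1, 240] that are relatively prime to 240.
64

240 = 2^4 × 3 × 5
φ(n) = n × ∏(1 - 1/p) for each prime p dividing n
φ(240) = 240 × (1 - 1/2) × (1 - 1/3) × (1 - 1/5) = 64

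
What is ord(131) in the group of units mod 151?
50

151 is prime, so ord(131) divides φ(151) = 150.
Divisors of 150: 1, 2, 3, 5, 6, 10, 15, 25, 30, 50, 75, 150.
Repeated squaring: 131^1 ≡ 131, 131^2 ≡ 98, 131^4 ≡ 91, 131^8 ≡ 127, 131^16 ≡ 123, 131^32 ≡ 29, 131^64 ≡ 86, 131^128 ≡ 148 (mod 151).
Test 131^d mod 151 for each divisor d in increasing order:
131^1 ≡ 131
131^2 ≡ 98
131^3 = 131^2·131^1 ≡ 3
131^5 = 131^4·131^1 ≡ 143
131^6 = 131^4·131^2 ≡ 9
131^10 = 131^8·131^2 ≡ 64
131^15 = 131^8·131^4·131^2·131^1 ≡ 92
131^25 = 131^16·131^8·131^1 ≡ 150
131^30 = 131^16·131^8·131^4·131^2 ≡ 8
131^50 = 131^32·131^16·131^2 ≡ 1  ← first divisor giving 1
The order is 50.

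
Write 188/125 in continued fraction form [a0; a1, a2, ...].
[1; 1, 1, 62]

Euclidean algorithm steps:
188 = 1 × 125 + 63
125 = 1 × 63 + 62
63 = 1 × 62 + 1
62 = 62 × 1 + 0
Continued fraction: [1; 1, 1, 62]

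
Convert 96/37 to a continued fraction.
[2; 1, 1, 2, 7]

Euclidean algorithm steps:
96 = 2 × 37 + 22
37 = 1 × 22 + 15
22 = 1 × 15 + 7
15 = 2 × 7 + 1
7 = 7 × 1 + 0
Continued fraction: [2; 1, 1, 2, 7]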